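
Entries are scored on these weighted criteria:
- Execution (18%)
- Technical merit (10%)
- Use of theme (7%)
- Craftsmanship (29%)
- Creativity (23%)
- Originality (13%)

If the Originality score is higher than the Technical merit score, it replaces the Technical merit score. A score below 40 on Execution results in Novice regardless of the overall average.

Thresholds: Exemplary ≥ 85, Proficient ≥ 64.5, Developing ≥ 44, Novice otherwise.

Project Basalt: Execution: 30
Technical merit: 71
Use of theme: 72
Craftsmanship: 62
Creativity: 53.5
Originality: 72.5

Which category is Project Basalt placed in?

Novice

Originality (72.5) > Technical merit (71), so Technical merit counts as 72.5.
Execution score 30 < 40: minimum not met.
Weighted total:
  Execution 30 × 0.18 = 5.4
  Technical merit 72.5 × 0.1 = 7.25
  Use of theme 72 × 0.07 = 5.04
  Craftsmanship 62 × 0.29 = 17.98
  Creativity 53.5 × 0.23 = 12.305
  Originality 72.5 × 0.13 = 9.425
Sum = 57.4
Because the Execution minimum was not met, the result is Novice.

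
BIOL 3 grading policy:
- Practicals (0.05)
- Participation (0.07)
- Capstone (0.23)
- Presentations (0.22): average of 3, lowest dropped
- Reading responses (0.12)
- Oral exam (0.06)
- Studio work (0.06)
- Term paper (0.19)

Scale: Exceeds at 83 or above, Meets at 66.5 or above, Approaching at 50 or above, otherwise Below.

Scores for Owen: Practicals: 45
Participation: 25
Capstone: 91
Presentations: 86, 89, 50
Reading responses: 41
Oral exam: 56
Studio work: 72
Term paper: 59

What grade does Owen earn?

Meets

Presentations: drop 50 → average of remaining 2 = 175/2 = 87.5
Weighted total:
  Practicals 45 × 0.05 = 2.25
  Participation 25 × 0.07 = 1.75
  Capstone 91 × 0.23 = 20.93
  Presentations 87.5 × 0.22 = 19.25
  Reading responses 41 × 0.12 = 4.92
  Oral exam 56 × 0.06 = 3.36
  Studio work 72 × 0.06 = 4.32
  Term paper 59 × 0.19 = 11.21
Sum = 67.99
67.99 is ≥ 66.5 and < 83 → Meets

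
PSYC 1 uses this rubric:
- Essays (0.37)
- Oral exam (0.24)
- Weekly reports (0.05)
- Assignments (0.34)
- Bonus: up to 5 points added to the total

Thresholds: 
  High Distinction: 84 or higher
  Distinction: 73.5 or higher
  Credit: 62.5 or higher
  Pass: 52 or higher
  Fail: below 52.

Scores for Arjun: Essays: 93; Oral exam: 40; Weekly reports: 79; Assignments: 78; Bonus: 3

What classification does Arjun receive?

Distinction

Weighted total:
  Essays 93 × 0.37 = 34.41
  Oral exam 40 × 0.24 = 9.6
  Weekly reports 79 × 0.05 = 3.95
  Assignments 78 × 0.34 = 26.52
Sum = 74.48
Bonus: 74.48 + 3 = 77.48
77.48 is ≥ 73.5 and < 84 → Distinction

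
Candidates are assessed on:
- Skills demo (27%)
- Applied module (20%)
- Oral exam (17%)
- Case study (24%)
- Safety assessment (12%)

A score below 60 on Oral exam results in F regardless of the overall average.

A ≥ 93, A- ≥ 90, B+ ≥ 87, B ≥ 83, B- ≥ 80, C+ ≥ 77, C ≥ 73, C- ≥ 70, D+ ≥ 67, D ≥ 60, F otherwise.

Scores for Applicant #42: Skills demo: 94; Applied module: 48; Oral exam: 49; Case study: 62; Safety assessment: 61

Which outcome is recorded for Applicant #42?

Oral exam score 49 < 60: minimum not met.
Weighted total:
  Skills demo 94 × 0.27 = 25.38
  Applied module 48 × 0.2 = 9.6
  Oral exam 49 × 0.17 = 8.33
  Case study 62 × 0.24 = 14.88
  Safety assessment 61 × 0.12 = 7.32
Sum = 65.51
Because the Oral exam minimum was not met, the result is F.

F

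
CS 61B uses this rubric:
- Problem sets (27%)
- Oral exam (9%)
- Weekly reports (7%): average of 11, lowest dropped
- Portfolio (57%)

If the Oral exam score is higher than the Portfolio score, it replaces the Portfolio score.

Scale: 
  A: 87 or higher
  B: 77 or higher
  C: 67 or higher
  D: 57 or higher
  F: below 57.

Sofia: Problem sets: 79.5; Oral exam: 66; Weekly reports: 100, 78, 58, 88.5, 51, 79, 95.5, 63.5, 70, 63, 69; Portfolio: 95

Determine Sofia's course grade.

B

Weekly reports: drop 51 → average of remaining 10 = 764.5/10 = 76.45
Oral exam (66) ≤ Portfolio (95), so Portfolio stays at 95.
Weighted total:
  Problem sets 79.5 × 0.27 = 21.465
  Oral exam 66 × 0.09 = 5.94
  Weekly reports 76.45 × 0.07 = 5.3515
  Portfolio 95 × 0.57 = 54.15
Sum = 86.9065
86.9065 is ≥ 77 and < 87 → B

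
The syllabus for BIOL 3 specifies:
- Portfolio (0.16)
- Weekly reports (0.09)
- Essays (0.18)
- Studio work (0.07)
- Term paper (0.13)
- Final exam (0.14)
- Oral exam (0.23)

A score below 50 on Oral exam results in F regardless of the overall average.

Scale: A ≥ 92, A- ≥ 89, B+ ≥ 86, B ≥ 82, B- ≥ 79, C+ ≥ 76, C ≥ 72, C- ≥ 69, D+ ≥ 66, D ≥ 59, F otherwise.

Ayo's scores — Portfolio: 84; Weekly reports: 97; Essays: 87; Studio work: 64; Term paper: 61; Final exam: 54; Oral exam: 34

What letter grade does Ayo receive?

Oral exam score 34 < 50: minimum not met.
Weighted total:
  Portfolio 84 × 0.16 = 13.44
  Weekly reports 97 × 0.09 = 8.73
  Essays 87 × 0.18 = 15.66
  Studio work 64 × 0.07 = 4.48
  Term paper 61 × 0.13 = 7.93
  Final exam 54 × 0.14 = 7.56
  Oral exam 34 × 0.23 = 7.82
Sum = 65.62
Because the Oral exam minimum was not met, the result is F.

F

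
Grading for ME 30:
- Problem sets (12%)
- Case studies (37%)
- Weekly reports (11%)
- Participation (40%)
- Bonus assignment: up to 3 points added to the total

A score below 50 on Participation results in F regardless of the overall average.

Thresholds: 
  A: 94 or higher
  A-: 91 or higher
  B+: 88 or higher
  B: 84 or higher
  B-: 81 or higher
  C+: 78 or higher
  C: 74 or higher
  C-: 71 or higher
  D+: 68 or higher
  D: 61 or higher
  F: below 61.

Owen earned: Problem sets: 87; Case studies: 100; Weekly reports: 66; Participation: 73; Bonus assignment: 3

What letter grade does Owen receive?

Participation score 73 ≥ 50: minimum met.
Weighted total:
  Problem sets 87 × 0.12 = 10.44
  Case studies 100 × 0.37 = 37
  Weekly reports 66 × 0.11 = 7.26
  Participation 73 × 0.4 = 29.2
Sum = 83.9
Bonus assignment: 83.9 + 3 = 86.9
86.9 is ≥ 84 and < 88 → B

B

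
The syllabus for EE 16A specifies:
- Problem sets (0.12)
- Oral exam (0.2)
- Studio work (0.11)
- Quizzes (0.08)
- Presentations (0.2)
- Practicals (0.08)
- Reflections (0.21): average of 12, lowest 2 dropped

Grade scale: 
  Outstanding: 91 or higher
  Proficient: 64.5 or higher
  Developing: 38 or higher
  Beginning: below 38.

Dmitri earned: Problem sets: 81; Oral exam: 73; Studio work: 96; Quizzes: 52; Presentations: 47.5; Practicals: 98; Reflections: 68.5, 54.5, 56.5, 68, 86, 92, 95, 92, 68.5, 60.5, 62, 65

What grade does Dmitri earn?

Reflections: drop 54.5, 56.5 → average of remaining 10 = 757.5/10 = 75.75
Weighted total:
  Problem sets 81 × 0.12 = 9.72
  Oral exam 73 × 0.2 = 14.6
  Studio work 96 × 0.11 = 10.56
  Quizzes 52 × 0.08 = 4.16
  Presentations 47.5 × 0.2 = 9.5
  Practicals 98 × 0.08 = 7.84
  Reflections 75.75 × 0.21 = 15.9075
Sum = 72.2875
72.2875 is ≥ 64.5 and < 91 → Proficient

Proficient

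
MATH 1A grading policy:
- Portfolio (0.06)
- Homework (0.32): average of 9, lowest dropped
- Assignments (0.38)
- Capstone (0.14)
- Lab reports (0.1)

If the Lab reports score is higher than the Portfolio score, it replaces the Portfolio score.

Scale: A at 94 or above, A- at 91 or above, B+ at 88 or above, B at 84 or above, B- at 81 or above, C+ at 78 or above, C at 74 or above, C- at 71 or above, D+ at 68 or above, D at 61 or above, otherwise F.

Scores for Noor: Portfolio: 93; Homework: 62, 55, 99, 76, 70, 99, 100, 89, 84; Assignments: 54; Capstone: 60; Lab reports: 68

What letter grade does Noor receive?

D+

Homework: drop 55 → average of remaining 8 = 679/8 = 84.875
Lab reports (68) ≤ Portfolio (93), so Portfolio stays at 93.
Weighted total:
  Portfolio 93 × 0.06 = 5.58
  Homework 84.875 × 0.32 = 27.16
  Assignments 54 × 0.38 = 20.52
  Capstone 60 × 0.14 = 8.4
  Lab reports 68 × 0.1 = 6.8
Sum = 68.46
68.46 is ≥ 68 and < 71 → D+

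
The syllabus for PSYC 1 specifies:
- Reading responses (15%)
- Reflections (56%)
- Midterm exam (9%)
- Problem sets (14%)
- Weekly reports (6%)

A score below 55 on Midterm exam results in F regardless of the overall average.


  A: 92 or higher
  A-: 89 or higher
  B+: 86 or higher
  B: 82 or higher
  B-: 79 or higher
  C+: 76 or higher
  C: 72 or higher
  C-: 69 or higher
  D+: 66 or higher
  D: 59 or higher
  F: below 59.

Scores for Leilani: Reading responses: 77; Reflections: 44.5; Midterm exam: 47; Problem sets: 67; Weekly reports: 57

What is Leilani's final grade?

F

Midterm exam score 47 < 55: minimum not met.
Weighted total:
  Reading responses 77 × 0.15 = 11.55
  Reflections 44.5 × 0.56 = 24.92
  Midterm exam 47 × 0.09 = 4.23
  Problem sets 67 × 0.14 = 9.38
  Weekly reports 57 × 0.06 = 3.42
Sum = 53.5
Because the Midterm exam minimum was not met, the result is F.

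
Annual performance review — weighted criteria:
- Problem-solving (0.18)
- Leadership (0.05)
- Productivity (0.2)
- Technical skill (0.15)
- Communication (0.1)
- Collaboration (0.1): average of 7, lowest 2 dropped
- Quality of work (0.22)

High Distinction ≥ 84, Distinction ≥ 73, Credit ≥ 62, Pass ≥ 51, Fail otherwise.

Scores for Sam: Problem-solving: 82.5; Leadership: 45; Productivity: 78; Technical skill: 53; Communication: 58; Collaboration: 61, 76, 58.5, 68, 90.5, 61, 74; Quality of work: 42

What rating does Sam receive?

Credit

Collaboration: drop 58.5, 61 → average of remaining 5 = 369.5/5 = 73.9
Weighted total:
  Problem-solving 82.5 × 0.18 = 14.85
  Leadership 45 × 0.05 = 2.25
  Productivity 78 × 0.2 = 15.6
  Technical skill 53 × 0.15 = 7.95
  Communication 58 × 0.1 = 5.8
  Collaboration 73.9 × 0.1 = 7.39
  Quality of work 42 × 0.22 = 9.24
Sum = 63.08
63.08 is ≥ 62 and < 73 → Credit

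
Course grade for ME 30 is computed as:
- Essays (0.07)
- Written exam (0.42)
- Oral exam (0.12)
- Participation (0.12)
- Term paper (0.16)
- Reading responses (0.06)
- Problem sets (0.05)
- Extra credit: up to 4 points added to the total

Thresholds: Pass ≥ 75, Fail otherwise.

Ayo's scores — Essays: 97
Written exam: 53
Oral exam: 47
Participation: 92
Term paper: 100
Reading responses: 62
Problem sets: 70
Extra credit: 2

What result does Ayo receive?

Fail

Weighted total:
  Essays 97 × 0.07 = 6.79
  Written exam 53 × 0.42 = 22.26
  Oral exam 47 × 0.12 = 5.64
  Participation 92 × 0.12 = 11.04
  Term paper 100 × 0.16 = 16
  Reading responses 62 × 0.06 = 3.72
  Problem sets 70 × 0.05 = 3.5
Sum = 68.95
Extra credit: 68.95 + 2 = 70.95
70.95 < 75 → Fail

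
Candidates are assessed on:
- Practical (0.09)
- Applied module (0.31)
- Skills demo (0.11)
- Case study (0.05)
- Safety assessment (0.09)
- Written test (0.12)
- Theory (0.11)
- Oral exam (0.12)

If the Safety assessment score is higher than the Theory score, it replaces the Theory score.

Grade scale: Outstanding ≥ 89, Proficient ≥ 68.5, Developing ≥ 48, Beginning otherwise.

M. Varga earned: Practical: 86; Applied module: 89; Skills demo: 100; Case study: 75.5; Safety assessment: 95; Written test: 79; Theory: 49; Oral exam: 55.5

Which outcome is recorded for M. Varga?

Safety assessment (95) > Theory (49), so Theory counts as 95.
Weighted total:
  Practical 86 × 0.09 = 7.74
  Applied module 89 × 0.31 = 27.59
  Skills demo 100 × 0.11 = 11
  Case study 75.5 × 0.05 = 3.775
  Safety assessment 95 × 0.09 = 8.55
  Written test 79 × 0.12 = 9.48
  Theory 95 × 0.11 = 10.45
  Oral exam 55.5 × 0.12 = 6.66
Sum = 85.245
85.245 is ≥ 68.5 and < 89 → Proficient

Proficient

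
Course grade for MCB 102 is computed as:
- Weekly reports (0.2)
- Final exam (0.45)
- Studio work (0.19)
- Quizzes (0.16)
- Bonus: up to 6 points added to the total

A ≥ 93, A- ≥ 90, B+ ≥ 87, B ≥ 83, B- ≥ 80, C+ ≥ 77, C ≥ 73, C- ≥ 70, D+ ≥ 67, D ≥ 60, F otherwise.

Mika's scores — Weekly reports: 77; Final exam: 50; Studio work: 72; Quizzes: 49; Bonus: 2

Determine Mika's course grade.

D

Weighted total:
  Weekly reports 77 × 0.2 = 15.4
  Final exam 50 × 0.45 = 22.5
  Studio work 72 × 0.19 = 13.68
  Quizzes 49 × 0.16 = 7.84
Sum = 59.42
Bonus: 59.42 + 2 = 61.42
61.42 is ≥ 60 and < 67 → D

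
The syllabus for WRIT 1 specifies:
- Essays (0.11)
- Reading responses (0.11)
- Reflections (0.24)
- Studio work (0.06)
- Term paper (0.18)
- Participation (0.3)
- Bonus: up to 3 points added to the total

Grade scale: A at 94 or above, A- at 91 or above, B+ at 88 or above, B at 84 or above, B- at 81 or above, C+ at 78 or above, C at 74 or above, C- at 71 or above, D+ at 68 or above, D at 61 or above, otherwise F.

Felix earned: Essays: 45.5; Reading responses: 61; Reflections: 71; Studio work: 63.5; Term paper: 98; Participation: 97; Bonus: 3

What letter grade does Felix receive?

Weighted total:
  Essays 45.5 × 0.11 = 5.005
  Reading responses 61 × 0.11 = 6.71
  Reflections 71 × 0.24 = 17.04
  Studio work 63.5 × 0.06 = 3.81
  Term paper 98 × 0.18 = 17.64
  Participation 97 × 0.3 = 29.1
Sum = 79.305
Bonus: 79.305 + 3 = 82.305
82.305 is ≥ 81 and < 84 → B-

B-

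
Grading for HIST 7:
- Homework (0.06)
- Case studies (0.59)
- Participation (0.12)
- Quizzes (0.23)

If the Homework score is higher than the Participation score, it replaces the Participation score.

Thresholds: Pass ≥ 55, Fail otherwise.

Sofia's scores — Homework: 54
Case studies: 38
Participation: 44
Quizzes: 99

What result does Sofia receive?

Homework (54) > Participation (44), so Participation counts as 54.
Weighted total:
  Homework 54 × 0.06 = 3.24
  Case studies 38 × 0.59 = 22.42
  Participation 54 × 0.12 = 6.48
  Quizzes 99 × 0.23 = 22.77
Sum = 54.91
54.91 < 55 → Fail

Fail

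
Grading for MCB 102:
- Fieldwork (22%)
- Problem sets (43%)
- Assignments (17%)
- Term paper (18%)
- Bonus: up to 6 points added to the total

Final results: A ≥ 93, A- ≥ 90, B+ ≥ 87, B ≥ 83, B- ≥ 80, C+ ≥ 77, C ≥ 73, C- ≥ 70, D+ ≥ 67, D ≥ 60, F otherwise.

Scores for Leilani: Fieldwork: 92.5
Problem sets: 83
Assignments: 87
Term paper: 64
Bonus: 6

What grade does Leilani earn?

B+

Weighted total:
  Fieldwork 92.5 × 0.22 = 20.35
  Problem sets 83 × 0.43 = 35.69
  Assignments 87 × 0.17 = 14.79
  Term paper 64 × 0.18 = 11.52
Sum = 82.35
Bonus: 82.35 + 6 = 88.35
88.35 is ≥ 87 and < 90 → B+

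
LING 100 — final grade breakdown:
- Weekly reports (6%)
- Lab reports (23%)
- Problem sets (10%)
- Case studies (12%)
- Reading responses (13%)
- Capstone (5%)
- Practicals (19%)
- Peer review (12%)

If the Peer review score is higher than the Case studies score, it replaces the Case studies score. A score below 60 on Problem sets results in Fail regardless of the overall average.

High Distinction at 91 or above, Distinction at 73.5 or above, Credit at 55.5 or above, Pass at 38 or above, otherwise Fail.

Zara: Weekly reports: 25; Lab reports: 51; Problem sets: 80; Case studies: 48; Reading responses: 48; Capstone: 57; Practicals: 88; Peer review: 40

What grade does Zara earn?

Peer review (40) ≤ Case studies (48), so Case studies stays at 48.
Problem sets score 80 ≥ 60: minimum met.
Weighted total:
  Weekly reports 25 × 0.06 = 1.5
  Lab reports 51 × 0.23 = 11.73
  Problem sets 80 × 0.1 = 8
  Case studies 48 × 0.12 = 5.76
  Reading responses 48 × 0.13 = 6.24
  Capstone 57 × 0.05 = 2.85
  Practicals 88 × 0.19 = 16.72
  Peer review 40 × 0.12 = 4.8
Sum = 57.6
57.6 is ≥ 55.5 and < 73.5 → Credit

Credit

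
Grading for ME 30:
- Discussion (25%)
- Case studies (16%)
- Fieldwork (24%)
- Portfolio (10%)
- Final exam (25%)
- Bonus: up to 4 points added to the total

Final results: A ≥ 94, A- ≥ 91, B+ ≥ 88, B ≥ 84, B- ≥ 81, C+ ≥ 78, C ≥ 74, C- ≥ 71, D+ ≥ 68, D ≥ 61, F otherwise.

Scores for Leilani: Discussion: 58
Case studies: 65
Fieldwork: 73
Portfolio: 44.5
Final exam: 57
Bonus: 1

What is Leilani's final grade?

Weighted total:
  Discussion 58 × 0.25 = 14.5
  Case studies 65 × 0.16 = 10.4
  Fieldwork 73 × 0.24 = 17.52
  Portfolio 44.5 × 0.1 = 4.45
  Final exam 57 × 0.25 = 14.25
Sum = 61.12
Bonus: 61.12 + 1 = 62.12
62.12 is ≥ 61 and < 68 → D

D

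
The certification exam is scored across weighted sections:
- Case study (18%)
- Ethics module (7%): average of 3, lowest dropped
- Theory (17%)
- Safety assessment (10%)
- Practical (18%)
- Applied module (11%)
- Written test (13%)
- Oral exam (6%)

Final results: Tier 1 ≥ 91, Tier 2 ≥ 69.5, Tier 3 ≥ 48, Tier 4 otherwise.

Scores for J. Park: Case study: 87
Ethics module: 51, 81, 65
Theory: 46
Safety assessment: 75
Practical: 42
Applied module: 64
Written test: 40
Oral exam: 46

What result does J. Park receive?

Ethics module: drop 51 → average of remaining 2 = 146/2 = 73
Weighted total:
  Case study 87 × 0.18 = 15.66
  Ethics module 73 × 0.07 = 5.11
  Theory 46 × 0.17 = 7.82
  Safety assessment 75 × 0.1 = 7.5
  Practical 42 × 0.18 = 7.56
  Applied module 64 × 0.11 = 7.04
  Written test 40 × 0.13 = 5.2
  Oral exam 46 × 0.06 = 2.76
Sum = 58.65
58.65 is ≥ 48 and < 69.5 → Tier 3

Tier 3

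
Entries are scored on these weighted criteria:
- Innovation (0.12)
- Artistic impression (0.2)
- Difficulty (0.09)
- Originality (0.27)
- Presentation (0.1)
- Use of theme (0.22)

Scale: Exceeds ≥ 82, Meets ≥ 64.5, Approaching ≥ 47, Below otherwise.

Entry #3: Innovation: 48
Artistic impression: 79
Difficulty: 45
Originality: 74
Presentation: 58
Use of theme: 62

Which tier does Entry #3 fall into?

Weighted total:
  Innovation 48 × 0.12 = 5.76
  Artistic impression 79 × 0.2 = 15.8
  Difficulty 45 × 0.09 = 4.05
  Originality 74 × 0.27 = 19.98
  Presentation 58 × 0.1 = 5.8
  Use of theme 62 × 0.22 = 13.64
Sum = 65.03
65.03 is ≥ 64.5 and < 82 → Meets

Meets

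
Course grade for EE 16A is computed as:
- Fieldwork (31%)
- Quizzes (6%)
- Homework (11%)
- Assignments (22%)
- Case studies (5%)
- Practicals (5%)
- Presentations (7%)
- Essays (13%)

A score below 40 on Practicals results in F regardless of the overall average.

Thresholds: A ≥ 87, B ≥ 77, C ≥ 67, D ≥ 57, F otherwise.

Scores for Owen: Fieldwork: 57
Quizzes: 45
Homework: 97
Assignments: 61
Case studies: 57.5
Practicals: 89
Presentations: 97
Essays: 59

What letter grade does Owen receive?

Practicals score 89 ≥ 40: minimum met.
Weighted total:
  Fieldwork 57 × 0.31 = 17.67
  Quizzes 45 × 0.06 = 2.7
  Homework 97 × 0.11 = 10.67
  Assignments 61 × 0.22 = 13.42
  Case studies 57.5 × 0.05 = 2.875
  Practicals 89 × 0.05 = 4.45
  Presentations 97 × 0.07 = 6.79
  Essays 59 × 0.13 = 7.67
Sum = 66.245
66.245 is ≥ 57 and < 67 → D

D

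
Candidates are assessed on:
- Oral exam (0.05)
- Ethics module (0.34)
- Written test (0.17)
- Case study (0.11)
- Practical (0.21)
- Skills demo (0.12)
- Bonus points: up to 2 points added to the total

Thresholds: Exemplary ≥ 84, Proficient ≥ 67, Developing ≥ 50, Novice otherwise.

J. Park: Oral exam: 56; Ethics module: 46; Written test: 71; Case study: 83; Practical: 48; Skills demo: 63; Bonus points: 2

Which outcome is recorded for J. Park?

Weighted total:
  Oral exam 56 × 0.05 = 2.8
  Ethics module 46 × 0.34 = 15.64
  Written test 71 × 0.17 = 12.07
  Case study 83 × 0.11 = 9.13
  Practical 48 × 0.21 = 10.08
  Skills demo 63 × 0.12 = 7.56
Sum = 57.28
Bonus points: 57.28 + 2 = 59.28
59.28 is ≥ 50 and < 67 → Developing

Developing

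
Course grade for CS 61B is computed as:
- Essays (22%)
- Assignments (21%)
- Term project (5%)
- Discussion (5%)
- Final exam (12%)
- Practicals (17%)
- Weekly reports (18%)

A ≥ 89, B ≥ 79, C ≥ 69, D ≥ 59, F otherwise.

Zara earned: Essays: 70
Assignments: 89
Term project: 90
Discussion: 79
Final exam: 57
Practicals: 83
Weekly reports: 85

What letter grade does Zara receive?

Weighted total:
  Essays 70 × 0.22 = 15.4
  Assignments 89 × 0.21 = 18.69
  Term project 90 × 0.05 = 4.5
  Discussion 79 × 0.05 = 3.95
  Final exam 57 × 0.12 = 6.84
  Practicals 83 × 0.17 = 14.11
  Weekly reports 85 × 0.18 = 15.3
Sum = 78.79
78.79 is ≥ 69 and < 79 → C

C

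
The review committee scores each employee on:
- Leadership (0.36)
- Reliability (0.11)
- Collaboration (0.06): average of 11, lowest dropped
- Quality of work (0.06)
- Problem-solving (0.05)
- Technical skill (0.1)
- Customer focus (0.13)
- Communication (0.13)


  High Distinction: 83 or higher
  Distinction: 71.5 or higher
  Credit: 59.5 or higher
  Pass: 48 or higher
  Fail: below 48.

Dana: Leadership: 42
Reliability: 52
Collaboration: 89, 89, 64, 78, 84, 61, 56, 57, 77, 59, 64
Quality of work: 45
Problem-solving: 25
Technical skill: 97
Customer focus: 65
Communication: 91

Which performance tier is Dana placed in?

Collaboration: drop 56 → average of remaining 10 = 722/10 = 72.2
Weighted total:
  Leadership 42 × 0.36 = 15.12
  Reliability 52 × 0.11 = 5.72
  Collaboration 72.2 × 0.06 = 4.332
  Quality of work 45 × 0.06 = 2.7
  Problem-solving 25 × 0.05 = 1.25
  Technical skill 97 × 0.1 = 9.7
  Customer focus 65 × 0.13 = 8.45
  Communication 91 × 0.13 = 11.83
Sum = 59.102
59.102 is ≥ 48 and < 59.5 → Pass

Pass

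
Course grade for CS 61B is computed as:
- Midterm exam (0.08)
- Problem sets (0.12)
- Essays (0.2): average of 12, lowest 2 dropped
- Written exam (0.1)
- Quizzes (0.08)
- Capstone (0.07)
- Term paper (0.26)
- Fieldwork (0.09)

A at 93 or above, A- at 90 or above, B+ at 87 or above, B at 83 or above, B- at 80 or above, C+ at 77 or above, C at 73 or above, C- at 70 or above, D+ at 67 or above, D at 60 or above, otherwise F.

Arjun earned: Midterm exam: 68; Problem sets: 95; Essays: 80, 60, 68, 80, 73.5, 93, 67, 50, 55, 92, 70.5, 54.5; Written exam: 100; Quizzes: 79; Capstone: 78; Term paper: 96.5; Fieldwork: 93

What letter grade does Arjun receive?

B

Essays: drop 50, 54.5 → average of remaining 10 = 739/10 = 73.9
Weighted total:
  Midterm exam 68 × 0.08 = 5.44
  Problem sets 95 × 0.12 = 11.4
  Essays 73.9 × 0.2 = 14.78
  Written exam 100 × 0.1 = 10
  Quizzes 79 × 0.08 = 6.32
  Capstone 78 × 0.07 = 5.46
  Term paper 96.5 × 0.26 = 25.09
  Fieldwork 93 × 0.09 = 8.37
Sum = 86.86
86.86 is ≥ 83 and < 87 → B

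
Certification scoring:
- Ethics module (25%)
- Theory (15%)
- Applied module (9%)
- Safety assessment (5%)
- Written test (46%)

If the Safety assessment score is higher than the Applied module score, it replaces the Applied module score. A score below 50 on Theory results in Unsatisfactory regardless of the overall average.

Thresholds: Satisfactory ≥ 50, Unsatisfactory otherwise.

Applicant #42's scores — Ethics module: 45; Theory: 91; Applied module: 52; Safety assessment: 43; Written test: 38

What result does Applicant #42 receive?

Unsatisfactory

Safety assessment (43) ≤ Applied module (52), so Applied module stays at 52.
Theory score 91 ≥ 50: minimum met.
Weighted total:
  Ethics module 45 × 0.25 = 11.25
  Theory 91 × 0.15 = 13.65
  Applied module 52 × 0.09 = 4.68
  Safety assessment 43 × 0.05 = 2.15
  Written test 38 × 0.46 = 17.48
Sum = 49.21
49.21 < 50 → Unsatisfactory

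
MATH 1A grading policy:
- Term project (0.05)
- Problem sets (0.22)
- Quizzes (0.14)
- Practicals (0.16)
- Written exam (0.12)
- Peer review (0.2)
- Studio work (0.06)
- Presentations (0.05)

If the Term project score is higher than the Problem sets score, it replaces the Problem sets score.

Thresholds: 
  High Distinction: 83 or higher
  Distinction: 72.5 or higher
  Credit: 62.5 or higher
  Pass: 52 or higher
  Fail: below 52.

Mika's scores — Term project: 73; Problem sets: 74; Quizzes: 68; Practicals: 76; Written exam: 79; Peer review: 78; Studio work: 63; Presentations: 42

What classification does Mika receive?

Distinction

Term project (73) ≤ Problem sets (74), so Problem sets stays at 74.
Weighted total:
  Term project 73 × 0.05 = 3.65
  Problem sets 74 × 0.22 = 16.28
  Quizzes 68 × 0.14 = 9.52
  Practicals 76 × 0.16 = 12.16
  Written exam 79 × 0.12 = 9.48
  Peer review 78 × 0.2 = 15.6
  Studio work 63 × 0.06 = 3.78
  Presentations 42 × 0.05 = 2.1
Sum = 72.57
72.57 is ≥ 72.5 and < 83 → Distinction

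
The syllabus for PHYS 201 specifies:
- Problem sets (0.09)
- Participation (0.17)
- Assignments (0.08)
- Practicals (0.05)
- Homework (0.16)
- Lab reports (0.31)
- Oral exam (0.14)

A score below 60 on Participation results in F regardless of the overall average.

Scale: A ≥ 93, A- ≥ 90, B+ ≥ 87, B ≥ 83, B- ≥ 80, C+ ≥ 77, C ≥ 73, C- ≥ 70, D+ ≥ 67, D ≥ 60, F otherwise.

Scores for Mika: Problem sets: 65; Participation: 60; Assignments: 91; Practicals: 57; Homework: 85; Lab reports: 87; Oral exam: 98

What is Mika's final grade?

Participation score 60 ≥ 60: minimum met.
Weighted total:
  Problem sets 65 × 0.09 = 5.85
  Participation 60 × 0.17 = 10.2
  Assignments 91 × 0.08 = 7.28
  Practicals 57 × 0.05 = 2.85
  Homework 85 × 0.16 = 13.6
  Lab reports 87 × 0.31 = 26.97
  Oral exam 98 × 0.14 = 13.72
Sum = 80.47
80.47 is ≥ 80 and < 83 → B-

B-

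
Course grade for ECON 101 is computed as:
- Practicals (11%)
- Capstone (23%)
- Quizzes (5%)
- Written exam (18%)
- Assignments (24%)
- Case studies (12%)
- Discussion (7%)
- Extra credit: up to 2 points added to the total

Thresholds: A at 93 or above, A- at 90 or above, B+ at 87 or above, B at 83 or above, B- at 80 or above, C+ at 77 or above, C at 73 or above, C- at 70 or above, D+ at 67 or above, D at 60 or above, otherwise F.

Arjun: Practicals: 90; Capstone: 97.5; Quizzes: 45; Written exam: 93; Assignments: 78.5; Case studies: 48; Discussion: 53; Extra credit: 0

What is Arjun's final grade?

Weighted total:
  Practicals 90 × 0.11 = 9.9
  Capstone 97.5 × 0.23 = 22.425
  Quizzes 45 × 0.05 = 2.25
  Written exam 93 × 0.18 = 16.74
  Assignments 78.5 × 0.24 = 18.84
  Case studies 48 × 0.12 = 5.76
  Discussion 53 × 0.07 = 3.71
Sum = 79.625
Extra credit: 79.625 + 0 = 79.625
79.625 is ≥ 77 and < 80 → C+

C+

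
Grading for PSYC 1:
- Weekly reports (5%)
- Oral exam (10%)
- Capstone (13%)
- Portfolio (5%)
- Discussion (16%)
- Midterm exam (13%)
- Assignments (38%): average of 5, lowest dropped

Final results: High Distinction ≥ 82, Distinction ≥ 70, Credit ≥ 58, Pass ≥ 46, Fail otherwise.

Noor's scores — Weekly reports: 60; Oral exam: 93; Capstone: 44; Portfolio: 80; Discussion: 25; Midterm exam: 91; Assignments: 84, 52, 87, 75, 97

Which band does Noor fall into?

Assignments: drop 52 → average of remaining 4 = 343/4 = 85.75
Weighted total:
  Weekly reports 60 × 0.05 = 3
  Oral exam 93 × 0.1 = 9.3
  Capstone 44 × 0.13 = 5.72
  Portfolio 80 × 0.05 = 4
  Discussion 25 × 0.16 = 4
  Midterm exam 91 × 0.13 = 11.83
  Assignments 85.75 × 0.38 = 32.585
Sum = 70.435
70.435 is ≥ 70 and < 82 → Distinction

Distinction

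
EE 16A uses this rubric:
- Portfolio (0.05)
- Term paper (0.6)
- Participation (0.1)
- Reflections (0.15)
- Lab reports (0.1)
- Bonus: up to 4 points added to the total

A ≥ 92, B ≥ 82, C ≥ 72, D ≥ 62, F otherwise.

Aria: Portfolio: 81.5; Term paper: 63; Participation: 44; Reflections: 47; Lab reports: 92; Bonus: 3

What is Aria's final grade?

D

Weighted total:
  Portfolio 81.5 × 0.05 = 4.075
  Term paper 63 × 0.6 = 37.8
  Participation 44 × 0.1 = 4.4
  Reflections 47 × 0.15 = 7.05
  Lab reports 92 × 0.1 = 9.2
Sum = 62.525
Bonus: 62.525 + 3 = 65.525
65.525 is ≥ 62 and < 72 → D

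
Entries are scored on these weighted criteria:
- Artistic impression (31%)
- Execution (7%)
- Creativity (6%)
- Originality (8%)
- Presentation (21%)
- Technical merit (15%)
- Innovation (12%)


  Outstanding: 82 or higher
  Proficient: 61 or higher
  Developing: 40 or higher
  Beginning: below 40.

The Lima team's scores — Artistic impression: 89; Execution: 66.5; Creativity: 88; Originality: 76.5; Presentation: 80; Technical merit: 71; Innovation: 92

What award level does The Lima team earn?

Weighted total:
  Artistic impression 89 × 0.31 = 27.59
  Execution 66.5 × 0.07 = 4.655
  Creativity 88 × 0.06 = 5.28
  Originality 76.5 × 0.08 = 6.12
  Presentation 80 × 0.21 = 16.8
  Technical merit 71 × 0.15 = 10.65
  Innovation 92 × 0.12 = 11.04
Sum = 82.135
82.135 ≥ 82 → Outstanding

Outstanding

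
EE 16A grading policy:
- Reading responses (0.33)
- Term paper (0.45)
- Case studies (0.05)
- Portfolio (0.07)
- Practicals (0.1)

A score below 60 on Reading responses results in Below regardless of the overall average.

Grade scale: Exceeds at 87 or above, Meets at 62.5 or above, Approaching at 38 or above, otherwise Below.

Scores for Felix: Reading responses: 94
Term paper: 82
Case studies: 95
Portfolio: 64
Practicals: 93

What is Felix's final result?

Reading responses score 94 ≥ 60: minimum met.
Weighted total:
  Reading responses 94 × 0.33 = 31.02
  Term paper 82 × 0.45 = 36.9
  Case studies 95 × 0.05 = 4.75
  Portfolio 64 × 0.07 = 4.48
  Practicals 93 × 0.1 = 9.3
Sum = 86.45
86.45 is ≥ 62.5 and < 87 → Meets

Meets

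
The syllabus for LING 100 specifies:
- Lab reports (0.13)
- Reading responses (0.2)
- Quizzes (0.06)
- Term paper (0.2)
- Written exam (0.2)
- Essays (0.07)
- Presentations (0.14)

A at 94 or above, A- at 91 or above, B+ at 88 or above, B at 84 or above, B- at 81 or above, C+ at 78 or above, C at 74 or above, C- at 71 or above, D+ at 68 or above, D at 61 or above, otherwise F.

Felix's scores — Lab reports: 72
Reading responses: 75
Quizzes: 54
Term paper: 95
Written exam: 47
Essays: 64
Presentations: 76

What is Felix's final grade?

Weighted total:
  Lab reports 72 × 0.13 = 9.36
  Reading responses 75 × 0.2 = 15
  Quizzes 54 × 0.06 = 3.24
  Term paper 95 × 0.2 = 19
  Written exam 47 × 0.2 = 9.4
  Essays 64 × 0.07 = 4.48
  Presentations 76 × 0.14 = 10.64
Sum = 71.12
71.12 is ≥ 71 and < 74 → C-

C-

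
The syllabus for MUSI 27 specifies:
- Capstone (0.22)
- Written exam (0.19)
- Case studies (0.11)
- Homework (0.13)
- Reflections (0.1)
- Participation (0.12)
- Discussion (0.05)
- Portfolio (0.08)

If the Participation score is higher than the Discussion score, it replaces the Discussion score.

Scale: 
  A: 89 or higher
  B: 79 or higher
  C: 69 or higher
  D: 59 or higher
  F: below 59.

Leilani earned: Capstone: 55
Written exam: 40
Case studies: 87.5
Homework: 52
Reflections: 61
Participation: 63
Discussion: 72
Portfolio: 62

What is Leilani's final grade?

F

Participation (63) ≤ Discussion (72), so Discussion stays at 72.
Weighted total:
  Capstone 55 × 0.22 = 12.1
  Written exam 40 × 0.19 = 7.6
  Case studies 87.5 × 0.11 = 9.625
  Homework 52 × 0.13 = 6.76
  Reflections 61 × 0.1 = 6.1
  Participation 63 × 0.12 = 7.56
  Discussion 72 × 0.05 = 3.6
  Portfolio 62 × 0.08 = 4.96
Sum = 58.305
58.305 < 59 → F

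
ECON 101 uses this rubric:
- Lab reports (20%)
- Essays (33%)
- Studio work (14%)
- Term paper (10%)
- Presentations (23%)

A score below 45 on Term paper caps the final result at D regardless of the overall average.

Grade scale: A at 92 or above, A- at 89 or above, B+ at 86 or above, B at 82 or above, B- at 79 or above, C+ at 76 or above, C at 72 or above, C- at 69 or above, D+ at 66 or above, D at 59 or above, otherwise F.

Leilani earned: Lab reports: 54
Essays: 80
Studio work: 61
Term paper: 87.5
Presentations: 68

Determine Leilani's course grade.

Term paper score 87.5 ≥ 45: minimum met.
Weighted total:
  Lab reports 54 × 0.2 = 10.8
  Essays 80 × 0.33 = 26.4
  Studio work 61 × 0.14 = 8.54
  Term paper 87.5 × 0.1 = 8.75
  Presentations 68 × 0.23 = 15.64
Sum = 70.13
70.13 is ≥ 69 and < 72 → C-

C-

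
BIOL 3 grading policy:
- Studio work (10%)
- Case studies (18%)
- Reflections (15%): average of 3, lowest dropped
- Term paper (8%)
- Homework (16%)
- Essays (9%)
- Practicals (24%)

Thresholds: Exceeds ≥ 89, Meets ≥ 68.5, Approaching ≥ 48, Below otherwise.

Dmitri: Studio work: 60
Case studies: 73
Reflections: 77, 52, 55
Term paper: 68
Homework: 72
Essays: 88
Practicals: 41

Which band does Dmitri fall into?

Reflections: drop 52 → average of remaining 2 = 132/2 = 66
Weighted total:
  Studio work 60 × 0.1 = 6
  Case studies 73 × 0.18 = 13.14
  Reflections 66 × 0.15 = 9.9
  Term paper 68 × 0.08 = 5.44
  Homework 72 × 0.16 = 11.52
  Essays 88 × 0.09 = 7.92
  Practicals 41 × 0.24 = 9.84
Sum = 63.76
63.76 is ≥ 48 and < 68.5 → Approaching

Approaching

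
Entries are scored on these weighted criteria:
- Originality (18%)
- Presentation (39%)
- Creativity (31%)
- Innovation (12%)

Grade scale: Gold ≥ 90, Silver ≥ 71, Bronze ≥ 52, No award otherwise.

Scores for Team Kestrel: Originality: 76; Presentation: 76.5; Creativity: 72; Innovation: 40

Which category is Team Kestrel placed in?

Bronze

Weighted total:
  Originality 76 × 0.18 = 13.68
  Presentation 76.5 × 0.39 = 29.835
  Creativity 72 × 0.31 = 22.32
  Innovation 40 × 0.12 = 4.8
Sum = 70.635
70.635 is ≥ 52 and < 71 → Bronze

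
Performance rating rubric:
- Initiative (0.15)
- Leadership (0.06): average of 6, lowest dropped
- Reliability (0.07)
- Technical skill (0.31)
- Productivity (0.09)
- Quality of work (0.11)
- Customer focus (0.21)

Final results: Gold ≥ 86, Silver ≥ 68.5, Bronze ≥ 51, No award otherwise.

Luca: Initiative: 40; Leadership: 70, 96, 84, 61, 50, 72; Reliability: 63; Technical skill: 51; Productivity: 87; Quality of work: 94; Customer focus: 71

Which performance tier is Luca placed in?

Leadership: drop 50 → average of remaining 5 = 383/5 = 76.6
Weighted total:
  Initiative 40 × 0.15 = 6
  Leadership 76.6 × 0.06 = 4.596
  Reliability 63 × 0.07 = 4.41
  Technical skill 51 × 0.31 = 15.81
  Productivity 87 × 0.09 = 7.83
  Quality of work 94 × 0.11 = 10.34
  Customer focus 71 × 0.21 = 14.91
Sum = 63.896
63.896 is ≥ 51 and < 68.5 → Bronze

Bronze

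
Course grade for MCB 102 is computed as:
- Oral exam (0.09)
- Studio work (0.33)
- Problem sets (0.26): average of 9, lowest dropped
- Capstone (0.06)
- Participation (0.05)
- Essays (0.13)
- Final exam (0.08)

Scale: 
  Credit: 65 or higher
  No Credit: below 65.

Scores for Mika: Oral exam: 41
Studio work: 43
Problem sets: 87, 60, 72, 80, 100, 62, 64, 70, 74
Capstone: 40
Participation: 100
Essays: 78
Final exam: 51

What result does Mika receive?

Problem sets: drop 60 → average of remaining 8 = 609/8 = 76.125
Weighted total:
  Oral exam 41 × 0.09 = 3.69
  Studio work 43 × 0.33 = 14.19
  Problem sets 76.125 × 0.26 = 19.7925
  Capstone 40 × 0.06 = 2.4
  Participation 100 × 0.05 = 5
  Essays 78 × 0.13 = 10.14
  Final exam 51 × 0.08 = 4.08
Sum = 59.2925
59.2925 < 65 → No Credit

No Credit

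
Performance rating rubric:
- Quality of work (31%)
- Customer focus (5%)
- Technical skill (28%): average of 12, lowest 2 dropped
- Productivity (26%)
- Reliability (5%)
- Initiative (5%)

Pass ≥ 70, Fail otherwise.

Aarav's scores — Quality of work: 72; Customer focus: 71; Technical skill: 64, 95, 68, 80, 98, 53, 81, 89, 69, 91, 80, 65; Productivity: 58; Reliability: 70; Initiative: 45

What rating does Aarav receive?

Fail

Technical skill: drop 53, 64 → average of remaining 10 = 816/10 = 81.6
Weighted total:
  Quality of work 72 × 0.31 = 22.32
  Customer focus 71 × 0.05 = 3.55
  Technical skill 81.6 × 0.28 = 22.848
  Productivity 58 × 0.26 = 15.08
  Reliability 70 × 0.05 = 3.5
  Initiative 45 × 0.05 = 2.25
Sum = 69.548
69.548 < 70 → Fail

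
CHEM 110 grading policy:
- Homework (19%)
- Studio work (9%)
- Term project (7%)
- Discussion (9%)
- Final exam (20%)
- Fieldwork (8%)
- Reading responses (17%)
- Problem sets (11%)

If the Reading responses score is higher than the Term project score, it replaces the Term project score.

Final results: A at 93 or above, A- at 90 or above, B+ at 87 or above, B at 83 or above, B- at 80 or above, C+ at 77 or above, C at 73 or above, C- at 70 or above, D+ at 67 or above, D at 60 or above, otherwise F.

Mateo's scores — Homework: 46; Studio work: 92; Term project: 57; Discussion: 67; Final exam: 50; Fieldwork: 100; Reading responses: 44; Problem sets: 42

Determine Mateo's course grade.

F

Reading responses (44) ≤ Term project (57), so Term project stays at 57.
Weighted total:
  Homework 46 × 0.19 = 8.74
  Studio work 92 × 0.09 = 8.28
  Term project 57 × 0.07 = 3.99
  Discussion 67 × 0.09 = 6.03
  Final exam 50 × 0.2 = 10
  Fieldwork 100 × 0.08 = 8
  Reading responses 44 × 0.17 = 7.48
  Problem sets 42 × 0.11 = 4.62
Sum = 57.14
57.14 < 60 → F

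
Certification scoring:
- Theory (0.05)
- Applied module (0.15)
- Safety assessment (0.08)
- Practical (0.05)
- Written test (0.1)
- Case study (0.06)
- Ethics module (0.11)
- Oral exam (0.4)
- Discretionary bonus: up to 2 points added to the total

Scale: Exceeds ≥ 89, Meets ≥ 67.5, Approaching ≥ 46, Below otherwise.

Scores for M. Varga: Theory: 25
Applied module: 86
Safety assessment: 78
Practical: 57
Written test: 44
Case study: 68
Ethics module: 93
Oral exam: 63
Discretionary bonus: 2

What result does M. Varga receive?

Weighted total:
  Theory 25 × 0.05 = 1.25
  Applied module 86 × 0.15 = 12.9
  Safety assessment 78 × 0.08 = 6.24
  Practical 57 × 0.05 = 2.85
  Written test 44 × 0.1 = 4.4
  Case study 68 × 0.06 = 4.08
  Ethics module 93 × 0.11 = 10.23
  Oral exam 63 × 0.4 = 25.2
Sum = 67.15
Discretionary bonus: 67.15 + 2 = 69.15
69.15 is ≥ 67.5 and < 89 → Meets

Meets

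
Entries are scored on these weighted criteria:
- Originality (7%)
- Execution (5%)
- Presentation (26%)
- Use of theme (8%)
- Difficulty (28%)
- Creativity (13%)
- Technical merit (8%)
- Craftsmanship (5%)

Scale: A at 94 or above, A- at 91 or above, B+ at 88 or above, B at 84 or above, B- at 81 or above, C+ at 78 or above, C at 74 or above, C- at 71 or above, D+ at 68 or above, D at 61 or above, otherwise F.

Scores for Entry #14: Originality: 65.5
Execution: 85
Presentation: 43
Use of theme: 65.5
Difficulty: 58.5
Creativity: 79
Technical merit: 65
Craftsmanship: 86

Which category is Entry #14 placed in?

Weighted total:
  Originality 65.5 × 0.07 = 4.585
  Execution 85 × 0.05 = 4.25
  Presentation 43 × 0.26 = 11.18
  Use of theme 65.5 × 0.08 = 5.24
  Difficulty 58.5 × 0.28 = 16.38
  Creativity 79 × 0.13 = 10.27
  Technical merit 65 × 0.08 = 5.2
  Craftsmanship 86 × 0.05 = 4.3
Sum = 61.405
61.405 is ≥ 61 and < 68 → D

D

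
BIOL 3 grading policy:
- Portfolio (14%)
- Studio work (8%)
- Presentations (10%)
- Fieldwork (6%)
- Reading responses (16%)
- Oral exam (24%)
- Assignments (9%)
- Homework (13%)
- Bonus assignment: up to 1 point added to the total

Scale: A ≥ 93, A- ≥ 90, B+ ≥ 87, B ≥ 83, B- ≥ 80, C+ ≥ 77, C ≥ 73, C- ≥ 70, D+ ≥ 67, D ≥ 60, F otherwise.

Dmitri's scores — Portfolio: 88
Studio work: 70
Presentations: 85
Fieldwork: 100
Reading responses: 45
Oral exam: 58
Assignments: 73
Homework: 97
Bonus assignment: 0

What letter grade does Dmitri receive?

C-

Weighted total:
  Portfolio 88 × 0.14 = 12.32
  Studio work 70 × 0.08 = 5.6
  Presentations 85 × 0.1 = 8.5
  Fieldwork 100 × 0.06 = 6
  Reading responses 45 × 0.16 = 7.2
  Oral exam 58 × 0.24 = 13.92
  Assignments 73 × 0.09 = 6.57
  Homework 97 × 0.13 = 12.61
Sum = 72.72
Bonus assignment: 72.72 + 0 = 72.72
72.72 is ≥ 70 and < 73 → C-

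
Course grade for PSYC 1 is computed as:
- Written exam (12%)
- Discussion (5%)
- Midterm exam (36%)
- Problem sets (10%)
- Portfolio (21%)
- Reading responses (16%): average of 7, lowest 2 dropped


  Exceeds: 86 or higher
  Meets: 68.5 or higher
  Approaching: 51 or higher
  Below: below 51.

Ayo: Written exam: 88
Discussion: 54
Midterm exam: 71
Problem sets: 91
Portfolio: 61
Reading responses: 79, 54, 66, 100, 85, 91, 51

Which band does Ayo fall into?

Meets

Reading responses: drop 51, 54 → average of remaining 5 = 421/5 = 84.2
Weighted total:
  Written exam 88 × 0.12 = 10.56
  Discussion 54 × 0.05 = 2.7
  Midterm exam 71 × 0.36 = 25.56
  Problem sets 91 × 0.1 = 9.1
  Portfolio 61 × 0.21 = 12.81
  Reading responses 84.2 × 0.16 = 13.472
Sum = 74.202
74.202 is ≥ 68.5 and < 86 → Meets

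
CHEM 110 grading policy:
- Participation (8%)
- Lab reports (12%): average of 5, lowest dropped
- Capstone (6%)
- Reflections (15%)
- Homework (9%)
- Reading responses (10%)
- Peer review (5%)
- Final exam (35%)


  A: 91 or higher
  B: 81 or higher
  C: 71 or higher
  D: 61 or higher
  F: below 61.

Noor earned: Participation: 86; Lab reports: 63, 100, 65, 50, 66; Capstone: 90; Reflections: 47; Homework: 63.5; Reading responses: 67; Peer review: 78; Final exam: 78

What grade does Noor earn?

C

Lab reports: drop 50 → average of remaining 4 = 294/4 = 73.5
Weighted total:
  Participation 86 × 0.08 = 6.88
  Lab reports 73.5 × 0.12 = 8.82
  Capstone 90 × 0.06 = 5.4
  Reflections 47 × 0.15 = 7.05
  Homework 63.5 × 0.09 = 5.715
  Reading responses 67 × 0.1 = 6.7
  Peer review 78 × 0.05 = 3.9
  Final exam 78 × 0.35 = 27.3
Sum = 71.765
71.765 is ≥ 71 and < 81 → C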